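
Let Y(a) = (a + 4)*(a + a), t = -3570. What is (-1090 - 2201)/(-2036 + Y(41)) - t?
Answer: 5901489/1654 ≈ 3568.0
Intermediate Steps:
Y(a) = 2*a*(4 + a) (Y(a) = (4 + a)*(2*a) = 2*a*(4 + a))
(-1090 - 2201)/(-2036 + Y(41)) - t = (-1090 - 2201)/(-2036 + 2*41*(4 + 41)) - 1*(-3570) = -3291/(-2036 + 2*41*45) + 3570 = -3291/(-2036 + 3690) + 3570 = -3291/1654 + 3570 = 5901489/1654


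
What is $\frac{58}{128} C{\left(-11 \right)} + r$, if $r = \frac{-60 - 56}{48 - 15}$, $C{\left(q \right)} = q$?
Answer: $- \frac{17951}{2112} \approx -8.4995$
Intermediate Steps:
$r = - \frac{116}{33} \approx -3.5152$
$\frac{58}{128} C{\left(-11 \right)} + r = \frac{58}{128} \left(-11\right) - \frac{116}{33} = 58 \cdot \frac{1}{128} \left(-11\right) - \frac{116}{33} = \frac{29}{64} \left(-11\right) - \frac{116}{33} = - \frac{319}{64} - \frac{116}{33} = - \frac{17951}{2112}$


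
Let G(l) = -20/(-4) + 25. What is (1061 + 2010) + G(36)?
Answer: 3101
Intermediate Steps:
G(l) = 30 (G(l) = -20*(-1/4) + 25 = 5 + 25 = 30)
(1061 + 2010) + G(36) = (1061 + 2010) + 30 = 3071 + 30 = 3101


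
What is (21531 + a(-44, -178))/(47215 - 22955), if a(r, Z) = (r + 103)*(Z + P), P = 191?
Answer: 11149/12130 ≈ 0.91913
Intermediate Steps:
a(r, Z) = (103 + r)*(191 + Z) (a(r, Z) = (r + 103)*(Z + 191) = (103 + r)*(191 + Z))
(21531 + a(-44, -178))/(47215 - 22955) = (21531 + (19673 + 103*(-178) + 191*(-44) - 178*(-44)))/(47215 - 22955) = (21531 + (19673 - 18334 - 8404 + 7832))/24260 = (21531 + 767)*(1/24260) = 22298*(1/24260) = 11149/12130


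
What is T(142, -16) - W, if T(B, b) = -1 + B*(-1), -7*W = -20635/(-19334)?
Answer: -19332699/135338 ≈ -142.85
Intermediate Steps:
W = -20635/135338 (W = -(-20635)/(7*(-19334)) = -(-20635)*(-1)/(7*19334) = -⅐*20635/19334 = -20635/135338 ≈ -0.15247)
T(B, b) = -1 - B
T(142, -16) - W = (-1 - 1*142) - 1*(-20635/135338) = (-1 - 142) + 20635/135338 = -143 + 20635/135338 = -19332699/135338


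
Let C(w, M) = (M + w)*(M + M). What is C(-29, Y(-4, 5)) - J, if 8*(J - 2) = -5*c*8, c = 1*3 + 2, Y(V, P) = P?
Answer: -217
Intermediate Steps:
c = 5 (c = 3 + 2 = 5)
J = -23 (J = 2 + (-5*5*8)/8 = 2 + (-25*8)/8 = 2 + (⅛)*(-200) = 2 - 25 = -23)
C(w, M) = 2*M*(M + w) (C(w, M) = (M + w)*(2*M) = 2*M*(M + w))
C(-29, Y(-4, 5)) - J = 2*5*(5 - 29) - 1*(-23) = 2*5*(-24) + 23 = -240 + 23 = -217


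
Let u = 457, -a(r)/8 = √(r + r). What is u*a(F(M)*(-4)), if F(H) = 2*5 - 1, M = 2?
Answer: -21936*I*√2 ≈ -31022.0*I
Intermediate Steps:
F(H) = 9 (F(H) = 10 - 1 = 9)
a(r) = -8*√2*√r (a(r) = -8*√(r + r) = -8*√2*√r)
u*a(F(M)*(-4)) = 457*(-8*√2*√(9*(-4))) = 457*(-8*√2*√(-36)) = 457*(-8*√2*6*I) = 457*(-48*I*√2) = -21936*I*√2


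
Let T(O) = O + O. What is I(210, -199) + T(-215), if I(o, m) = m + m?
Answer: -828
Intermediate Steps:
T(O) = 2*O
I(o, m) = 2*m
I(210, -199) + T(-215) = 2*(-199) + 2*(-215) = -398 - 430 = -828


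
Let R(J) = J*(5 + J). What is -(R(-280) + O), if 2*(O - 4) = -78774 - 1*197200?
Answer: 60983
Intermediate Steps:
O = -137983 (O = 4 + (-78774 - 1*197200)/2 = 4 + (-78774 - 197200)/2 = 4 + (½)*(-275974) = 4 - 137987 = -137983)
-(R(-280) + O) = -(-280*(5 - 280) - 137983) = -(-280*(-275) - 137983) = -(77000 - 137983) = -1*(-60983) = 60983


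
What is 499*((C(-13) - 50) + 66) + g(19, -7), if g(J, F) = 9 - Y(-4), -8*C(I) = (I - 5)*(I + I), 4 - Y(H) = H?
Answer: -42413/2 ≈ -21207.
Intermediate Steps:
Y(H) = 4 - H
C(I) = -I*(-5 + I)/4 (C(I) = -(I - 5)*(I + I)/8 = -(-5 + I)*2*I/8 = -I*(-5 + I)/4)
g(J, F) = 1 (g(J, F) = 9 - (4 - 1*(-4)) = 9 - (4 + 4) = 9 - 1*8 = 9 - 8 = 1)
499*((C(-13) - 50) + 66) + g(19, -7) = 499*(((¼)*(-13)*(5 - 1*(-13)) - 50) + 66) + 1 = 499*(((¼)*(-13)*(5 + 13) - 50) + 66) + 1 = 499*(((¼)*(-13)*18 - 50) + 66) + 1 = 499*((-117/2 - 50) + 66) + 1 = 499*(-217/2 + 66) + 1 = 499*(-85/2) + 1 = -42415/2 + 1 = -42413/2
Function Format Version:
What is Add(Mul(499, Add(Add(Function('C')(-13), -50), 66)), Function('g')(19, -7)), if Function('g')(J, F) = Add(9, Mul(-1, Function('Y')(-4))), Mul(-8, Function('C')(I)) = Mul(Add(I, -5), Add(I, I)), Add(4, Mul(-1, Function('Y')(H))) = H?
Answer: Rational(-42413, 2) ≈ -21207.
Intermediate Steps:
Function('Y')(H) = Add(4, Mul(-1, H))
Function('C')(I) = Mul(Rational(-1, 4), I, Add(-5, I)) (Function('C')(I) = Mul(Rational(-1, 8), Mul(Add(I, -5), Add(I, I))) = Mul(Rational(-1, 8), Mul(Add(-5, I), Mul(2, I))) = Mul(Rational(-1, 8), Mul(2, I, Add(-5, I))) = Mul(Rational(-1, 4), I, Add(-5, I)))
Function('g')(J, F) = 1 (Function('g')(J, F) = Add(9, Mul(-1, Add(4, Mul(-1, -4)))) = Add(9, Mul(-1, Add(4, 4))) = Add(9, Mul(-1, 8)) = Add(9, -8) = 1)
Add(Mul(499, Add(Add(Function('C')(-13), -50), 66)), Function('g')(19, -7)) = Add(Mul(499, Add(Add(Mul(Rational(1, 4), -13, Add(5, Mul(-1, -13))), -50), 66)), 1) = Add(Mul(499, Add(Add(Mul(Rational(1, 4), -13, Add(5, 13)), -50), 66)), 1) = Add(Mul(499, Add(Add(Mul(Rational(1, 4), -13, 18), -50), 66)), 1) = Add(Mul(499, Add(Add(Rational(-117, 2), -50), 66)), 1) = Add(Mul(499, Add(Rational(-217, 2), 66)), 1) = Add(Mul(499, Rational(-85, 2)), 1) = Add(Rational(-42415, 2), 1) = Rational(-42413, 2)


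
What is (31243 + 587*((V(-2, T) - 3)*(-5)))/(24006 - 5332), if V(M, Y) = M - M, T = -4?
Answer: 20024/9337 ≈ 2.1446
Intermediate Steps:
V(M, Y) = 0
(31243 + 587*((V(-2, T) - 3)*(-5)))/(24006 - 5332) = (31243 + 587*((0 - 3)*(-5)))/(24006 - 5332) = (31243 + 587*(-3*(-5)))/18674 = (31243 + 587*15)*(1/18674) = (31243 + 8805)*(1/18674) = 40048*(1/18674) = 20024/9337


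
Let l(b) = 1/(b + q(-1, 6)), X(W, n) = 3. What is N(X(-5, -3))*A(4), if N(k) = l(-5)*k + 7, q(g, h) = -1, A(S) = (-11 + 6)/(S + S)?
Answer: -65/16 ≈ -4.0625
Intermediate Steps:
A(S) = -5/(2*S) (A(S) = -5*1/(2*S) = -5/(2*S))
l(b) = 1/(-1 + b) (l(b) = 1/(b - 1) = 1/(-1 + b))
N(k) = 7 - k/6 (N(k) = k/(-1 - 5) + 7 = k/(-6) + 7 = -k/6 + 7 = 7 - k/6)
N(X(-5, -3))*A(4) = (7 - ⅙*3)*(-5/2/4) = (7 - ½)*(-5/2*¼) = (13/2)*(-5/8) = -65/16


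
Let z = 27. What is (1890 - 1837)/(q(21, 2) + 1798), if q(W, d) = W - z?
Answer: 53/1792 ≈ 0.029576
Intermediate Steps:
q(W, d) = -27 + W (q(W, d) = W - 1*27 = W - 27 = -27 + W)
(1890 - 1837)/(q(21, 2) + 1798) = (1890 - 1837)/((-27 + 21) + 1798) = 53/(-6 + 1798) = 53/1792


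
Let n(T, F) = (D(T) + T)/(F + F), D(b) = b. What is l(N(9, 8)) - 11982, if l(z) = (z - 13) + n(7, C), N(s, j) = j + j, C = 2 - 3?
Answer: -11986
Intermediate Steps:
C = -1
n(T, F) = T/F (n(T, F) = (T + T)/(F + F) = (2*T)/((2*F)) = (2*T)*(1/(2*F)) = T/F)
N(s, j) = 2*j
l(z) = -20 + z (l(z) = (z - 13) + 7/(-1) = (-13 + z) + 7*(-1) = (-13 + z) - 7 = -20 + z)
l(N(9, 8)) - 11982 = (-20 + 2*8) - 11982 = (-20 + 16) - 11982 = -4 - 11982 = -11986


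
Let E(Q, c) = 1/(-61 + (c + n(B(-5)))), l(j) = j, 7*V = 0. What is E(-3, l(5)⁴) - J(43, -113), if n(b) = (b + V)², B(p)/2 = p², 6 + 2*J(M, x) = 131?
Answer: -191499/3064 ≈ -62.500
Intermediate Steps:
V = 0 (V = (⅐)*0 = 0)
J(M, x) = 125/2 (J(M, x) = -3 + (½)*131 = -3 + 131/2 = 125/2)
B(p) = 2*p²
n(b) = b² (n(b) = (b + 0)² = b²)
E(Q, c) = 1/(2439 + c) (E(Q, c) = 1/(-61 + (c + (2*(-5)²)²)) = 1/(-61 + (c + (2*25)²)) = 1/(-61 + (c + 50²)) = 1/(-61 + (c + 2500)) = 1/(-61 + (2500 + c)) = 1/(2439 + c))
E(-3, l(5)⁴) - J(43, -113) = 1/(2439 + 5⁴) - 1*125/2 = 1/(2439 + 625) - 125/2 = 1/3064 - 125/2 = -191499/3064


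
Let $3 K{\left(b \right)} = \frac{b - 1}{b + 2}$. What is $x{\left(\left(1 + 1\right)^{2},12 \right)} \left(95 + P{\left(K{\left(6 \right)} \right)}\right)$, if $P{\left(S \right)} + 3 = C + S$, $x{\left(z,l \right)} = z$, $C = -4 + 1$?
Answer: $\frac{2141}{6} \approx 356.83$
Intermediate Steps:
$C = -3$
$K{\left(b \right)} = \frac{-1 + b}{3 \left(2 + b\right)}$ ($K{\left(b \right)} = \frac{\left(b - 1\right) \frac{1}{b + 2}}{3} = \frac{\left(-1 + b\right) \frac{1}{2 + b}}{3} = \frac{\frac{1}{2 + b} \left(-1 + b\right)}{3} = \frac{-1 + b}{3 \left(2 + b\right)}$)
$P{\left(S \right)} = -6 + S$ ($P{\left(S \right)} = -3 + \left(-3 + S\right) = -6 + S$)
$x{\left(\left(1 + 1\right)^{2},12 \right)} \left(95 + P{\left(K{\left(6 \right)} \right)}\right) = \left(1 + 1\right)^{2} \left(95 - \left(6 - \frac{-1 + 6}{3 \left(2 + 6\right)}\right)\right) = 2^{2} \left(95 - \left(6 - \frac{1}{3} \cdot \frac{1}{8} \cdot 5\right)\right) = 4 \left(95 - \left(6 - \frac{5}{24}\right)\right) = 4 \left(95 + \left(-6 + \frac{5}{24}\right)\right) = 4 \left(95 - \frac{139}{24}\right) = 4 \cdot \frac{2141}{24} = \frac{2141}{6}$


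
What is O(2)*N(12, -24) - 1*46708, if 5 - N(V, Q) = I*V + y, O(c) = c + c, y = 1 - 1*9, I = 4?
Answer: -46848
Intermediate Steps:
y = -8 (y = 1 - 9 = -8)
O(c) = 2*c
N(V, Q) = 13 - 4*V (N(V, Q) = 5 - (4*V - 8) = 5 - (-8 + 4*V) = 5 + (8 - 4*V) = 13 - 4*V)
O(2)*N(12, -24) - 1*46708 = (2*2)*(13 - 4*12) - 1*46708 = 4*(13 - 48) - 46708 = 4*(-35) - 46708 = -140 - 46708 = -46848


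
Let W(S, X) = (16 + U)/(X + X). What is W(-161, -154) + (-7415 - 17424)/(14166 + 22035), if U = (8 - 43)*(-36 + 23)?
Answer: -2245553/1013628 ≈ -2.2154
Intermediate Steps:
U = 455 (U = -35*(-13) = 455)
W(S, X) = 471/(2*X) (W(S, X) = (16 + 455)/(X + X) = 471/((2*X)) = 471*(1/(2*X)) = 471/(2*X))
W(-161, -154) + (-7415 - 17424)/(14166 + 22035) = (471/2)/(-154) + (-7415 - 17424)/(14166 + 22035) = (471/2)*(-1/154) - 24839/36201 = -471/308 - 24839*1/36201 = -471/308 - 24839/36201 = -2245553/1013628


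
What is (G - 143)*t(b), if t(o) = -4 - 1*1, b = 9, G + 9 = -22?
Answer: 870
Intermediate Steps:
G = -31 (G = -9 - 22 = -31)
t(o) = -5 (t(o) = -4 - 1 = -5)
(G - 143)*t(b) = (-31 - 143)*(-5) = -174*(-5) = 870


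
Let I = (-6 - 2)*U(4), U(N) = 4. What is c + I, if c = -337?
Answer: -369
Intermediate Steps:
I = -32 (I = (-6 - 2)*4 = -8*4 = -32)
c + I = -337 - 32 = -369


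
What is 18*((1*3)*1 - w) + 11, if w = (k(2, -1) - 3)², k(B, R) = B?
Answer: 47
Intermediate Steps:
w = 1 (w = (2 - 3)² = (-1)² = 1)
18*((1*3)*1 - w) + 11 = 18*((1*3)*1 - 1*1) + 11 = 18*(3*1 - 1) + 11 = 18*(3 - 1) + 11 = 18*2 + 11 = 36 + 11 = 47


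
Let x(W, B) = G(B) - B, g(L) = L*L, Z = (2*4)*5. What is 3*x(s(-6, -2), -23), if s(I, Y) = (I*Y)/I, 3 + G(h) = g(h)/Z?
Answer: 3987/40 ≈ 99.675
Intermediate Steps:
Z = 40 (Z = 8*5 = 40)
g(L) = L**2
G(h) = -3 + h**2/40
s(I, Y) = Y
x(W, B) = -3 - B + B**2/40 (x(W, B) = (-3 + B**2/40) - B = -3 - B + B**2/40)
3*x(s(-6, -2), -23) = 3*(-3 - 1*(-23) + (1/40)*(-23)**2) = 3*(-3 + 23 + (1/40)*529) = 3*(-3 + 23 + 529/40) = 3*(1329/40) = 3987/40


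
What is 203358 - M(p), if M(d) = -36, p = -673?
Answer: 203394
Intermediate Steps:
203358 - M(p) = 203358 - 1*(-36) = 203358 + 36 = 203394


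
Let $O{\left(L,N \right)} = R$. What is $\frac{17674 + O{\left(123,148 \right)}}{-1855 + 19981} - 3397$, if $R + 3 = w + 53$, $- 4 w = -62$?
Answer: $- \frac{123112565}{36252} \approx -3396.0$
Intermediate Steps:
$w = \frac{31}{2}$ ($w = \left(- \frac{1}{4}\right) \left(-62\right) = \frac{31}{2} \approx 15.5$)
$R = \frac{131}{2}$ ($R = -3 + \left(\frac{31}{2} + 53\right) = -3 + \frac{137}{2} = \frac{131}{2} \approx 65.5$)
$O{\left(L,N \right)} = \frac{131}{2}$
$\frac{17674 + O{\left(123,148 \right)}}{-1855 + 19981} - 3397 = \frac{17674 + \frac{131}{2}}{-1855 + 19981} - 3397 = \frac{35479}{2 \cdot 18126} - 3397 = \frac{35479}{2} \cdot \frac{1}{18126} - 3397 = \frac{35479}{36252} - 3397 = - \frac{123112565}{36252}$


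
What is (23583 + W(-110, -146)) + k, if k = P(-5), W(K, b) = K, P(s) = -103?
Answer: 23370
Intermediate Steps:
k = -103
(23583 + W(-110, -146)) + k = (23583 - 110) - 103 = 23473 - 103 = 23370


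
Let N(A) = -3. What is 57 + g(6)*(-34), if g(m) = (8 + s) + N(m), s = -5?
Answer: 57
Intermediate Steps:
g(m) = 0 (g(m) = (8 - 5) - 3 = 3 - 3 = 0)
57 + g(6)*(-34) = 57 + 0*(-34) = 57 + 0 = 57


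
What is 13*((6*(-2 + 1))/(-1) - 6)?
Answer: 0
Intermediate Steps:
13*((6*(-2 + 1))/(-1) - 6) = 13*((6*(-1))*(-1) - 6) = 13*(-6*(-1) - 6) = 13*(6 - 6) = 13*0 = 0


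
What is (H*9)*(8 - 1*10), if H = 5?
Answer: -90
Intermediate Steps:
(H*9)*(8 - 1*10) = (5*9)*(8 - 1*10) = 45*(8 - 10) = 45*(-2) = -90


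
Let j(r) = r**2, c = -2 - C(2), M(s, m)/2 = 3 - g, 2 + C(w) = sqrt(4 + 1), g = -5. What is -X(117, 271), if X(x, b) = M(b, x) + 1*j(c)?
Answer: -21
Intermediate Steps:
C(w) = -2 + sqrt(5) (C(w) = -2 + sqrt(4 + 1) = -2 + sqrt(5))
M(s, m) = 16 (M(s, m) = 2*(3 - 1*(-5)) = 2*(3 + 5) = 2*8 = 16)
c = -sqrt(5) (c = -2 - (-2 + sqrt(5)) = -2 + (2 - sqrt(5)) = -sqrt(5) ≈ -2.2361)
X(x, b) = 21 (X(x, b) = 16 + 1*(-sqrt(5))**2 = 16 + 1*5 = 16 + 5 = 21)
-X(117, 271) = -1*21 = -21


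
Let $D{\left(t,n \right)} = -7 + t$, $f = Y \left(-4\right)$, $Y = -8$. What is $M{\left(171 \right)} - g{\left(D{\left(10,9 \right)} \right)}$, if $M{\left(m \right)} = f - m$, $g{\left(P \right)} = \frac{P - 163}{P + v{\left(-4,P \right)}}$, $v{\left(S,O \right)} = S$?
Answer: $-299$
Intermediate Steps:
$f = 32$ ($f = \left(-8\right) \left(-4\right) = 32$)
$g{\left(P \right)} = \frac{-163 + P}{-4 + P}$ ($g{\left(P \right)} = \frac{P - 163}{P - 4} = \frac{-163 + P}{-4 + P}$)
$M{\left(m \right)} = 32 - m$
$M{\left(171 \right)} - g{\left(D{\left(10,9 \right)} \right)} = \left(32 - 171\right) - \frac{-163 + \left(-7 + 10\right)}{-4 + \left(-7 + 10\right)} = \left(32 - 171\right) - \frac{-163 + 3}{-4 + 3} = -139 - \frac{1}{-1} \left(-160\right) = -139 - \left(-1\right) \left(-160\right) = -139 - 160 = -299$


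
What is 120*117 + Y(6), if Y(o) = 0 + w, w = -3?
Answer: 14037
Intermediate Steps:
Y(o) = -3 (Y(o) = 0 - 3 = -3)
120*117 + Y(6) = 120*117 - 3 = 14040 - 3 = 14037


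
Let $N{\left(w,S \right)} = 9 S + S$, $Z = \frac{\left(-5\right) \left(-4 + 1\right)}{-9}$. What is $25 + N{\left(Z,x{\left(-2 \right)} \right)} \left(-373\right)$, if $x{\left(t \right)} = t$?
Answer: $7485$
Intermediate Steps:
$Z = - \frac{5}{3}$ ($Z = \left(-5\right) \left(-3\right) \left(- \frac{1}{9}\right) = 15 \left(- \frac{1}{9}\right) = - \frac{5}{3} \approx -1.6667$)
$N{\left(w,S \right)} = 10 S$
$25 + N{\left(Z,x{\left(-2 \right)} \right)} \left(-373\right) = 25 + 10 \left(-2\right) \left(-373\right) = 25 - -7460 = 25 + 7460 = 7485$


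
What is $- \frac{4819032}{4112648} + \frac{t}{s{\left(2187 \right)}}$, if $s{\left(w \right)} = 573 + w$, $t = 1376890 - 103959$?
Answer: $\frac{652727075371}{1418863560} \approx 460.04$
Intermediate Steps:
$t = 1272931$ ($t = 1376890 - 103959 = 1272931$)
$- \frac{4819032}{4112648} + \frac{t}{s{\left(2187 \right)}} = - \frac{4819032}{4112648} + \frac{1272931}{573 + 2187} = \left(-4819032\right) \frac{1}{4112648} + \frac{1272931}{2760} = - \frac{602379}{514081} + 1272931 \cdot \frac{1}{2760} = - \frac{602379}{514081} + \frac{1272931}{2760} = \frac{652727075371}{1418863560}$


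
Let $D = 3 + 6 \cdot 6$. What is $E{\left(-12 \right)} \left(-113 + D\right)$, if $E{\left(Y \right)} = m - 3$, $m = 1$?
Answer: $148$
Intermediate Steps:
$E{\left(Y \right)} = -2$ ($E{\left(Y \right)} = 1 - 3 = -2$)
$D = 39$ ($D = 3 + 36 = 39$)
$E{\left(-12 \right)} \left(-113 + D\right) = - 2 \left(-113 + 39\right) = \left(-2\right) \left(-74\right) = 148$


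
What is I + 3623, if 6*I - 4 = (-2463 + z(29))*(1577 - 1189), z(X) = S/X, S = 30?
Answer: -13535759/87 ≈ -1.5558e+5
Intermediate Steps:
z(X) = 30/X
I = -13850960/87 (I = 2/3 + ((-2463 + 30/29)*(1577 - 1189))/6 = 2/3 + ((-2463 + 30*(1/29))*388)/6 = 2/3 + ((-2463 + 30/29)*388)/6 = 2/3 + (-71397/29*388)/6 = 2/3 + (1/6)*(-27702036/29) = 2/3 - 4617006/29 = -13850960/87 ≈ -1.5921e+5)
I + 3623 = -13850960/87 + 3623 = -13535759/87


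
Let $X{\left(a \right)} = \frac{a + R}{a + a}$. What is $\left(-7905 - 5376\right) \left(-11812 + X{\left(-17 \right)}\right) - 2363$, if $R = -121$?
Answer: $\frac{2665921364}{17} \approx 1.5682 \cdot 10^{8}$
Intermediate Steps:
$X{\left(a \right)} = \frac{-121 + a}{2 a}$ ($X{\left(a \right)} = \frac{a - 121}{a + a} = \frac{-121 + a}{2 a}$)
$\left(-7905 - 5376\right) \left(-11812 + X{\left(-17 \right)}\right) - 2363 = \left(-7905 - 5376\right) \left(-11812 + \frac{-121 - 17}{2 \left(-17\right)}\right) - 2363 = - 13281 \left(-11812 + \frac{1}{2} \left(- \frac{1}{17}\right) \left(-138\right)\right) - 2363 = - 13281 \left(-11812 + \frac{69}{17}\right) - 2363 = \left(-13281\right) \left(- \frac{200735}{17}\right) - 2363 = \frac{2665961535}{17} - 2363 = \frac{2665921364}{17}$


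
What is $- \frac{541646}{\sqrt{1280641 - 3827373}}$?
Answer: $\frac{270823 i \sqrt{636683}}{636683} \approx 339.41 i$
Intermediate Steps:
$- \frac{541646}{\sqrt{1280641 - 3827373}} = - \frac{541646}{\sqrt{-2546732}} = - \frac{541646}{2 i \sqrt{636683}} = - 541646 \left(- \frac{i \sqrt{636683}}{1273366}\right) = \frac{270823 i \sqrt{636683}}{636683}$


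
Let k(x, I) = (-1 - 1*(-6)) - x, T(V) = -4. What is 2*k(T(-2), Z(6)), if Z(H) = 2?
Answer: 18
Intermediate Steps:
k(x, I) = 5 - x (k(x, I) = (-1 + 6) - x = 5 - x)
2*k(T(-2), Z(6)) = 2*(5 - 1*(-4)) = 2*(5 + 4) = 2*9 = 18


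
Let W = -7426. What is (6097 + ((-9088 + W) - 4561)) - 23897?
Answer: -38875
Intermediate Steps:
(6097 + ((-9088 + W) - 4561)) - 23897 = (6097 + ((-9088 - 7426) - 4561)) - 23897 = (6097 + (-16514 - 4561)) - 23897 = (6097 - 21075) - 23897 = -14978 - 23897 = -38875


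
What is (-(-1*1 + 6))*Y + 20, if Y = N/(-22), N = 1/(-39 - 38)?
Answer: 33875/1694 ≈ 19.997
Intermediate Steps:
N = -1/77 (N = 1/(-77) = -1/77 ≈ -0.012987)
Y = 1/1694 (Y = -1/77/(-22) = -1/77*(-1/22) = 1/1694 ≈ 0.00059032)
(-(-1*1 + 6))*Y + 20 = -(-1*1 + 6)*(1/1694) + 20 = -(-1 + 6)*(1/1694) + 20 = -1*5*(1/1694) + 20 = -5*1/1694 + 20 = -5/1694 + 20 = 33875/1694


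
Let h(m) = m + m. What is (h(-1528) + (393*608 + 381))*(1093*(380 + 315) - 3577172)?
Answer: -665696649453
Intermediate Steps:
h(m) = 2*m
(h(-1528) + (393*608 + 381))*(1093*(380 + 315) - 3577172) = (2*(-1528) + (393*608 + 381))*(1093*(380 + 315) - 3577172) = (-3056 + (238944 + 381))*(1093*695 - 3577172) = (-3056 + 239325)*(759635 - 3577172) = 236269*(-2817537) = -665696649453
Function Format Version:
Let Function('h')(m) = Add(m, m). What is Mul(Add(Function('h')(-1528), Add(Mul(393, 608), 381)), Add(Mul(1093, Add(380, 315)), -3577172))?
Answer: -665696649453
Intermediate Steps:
Function('h')(m) = Mul(2, m)
Mul(Add(Function('h')(-1528), Add(Mul(393, 608), 381)), Add(Mul(1093, Add(380, 315)), -3577172)) = Mul(Add(Mul(2, -1528), Add(Mul(393, 608), 381)), Add(Mul(1093, Add(380, 315)), -3577172)) = Mul(Add(-3056, Add(238944, 381)), Add(Mul(1093, 695), -3577172)) = Mul(Add(-3056, 239325), Add(759635, -3577172)) = Mul(236269, -2817537) = -665696649453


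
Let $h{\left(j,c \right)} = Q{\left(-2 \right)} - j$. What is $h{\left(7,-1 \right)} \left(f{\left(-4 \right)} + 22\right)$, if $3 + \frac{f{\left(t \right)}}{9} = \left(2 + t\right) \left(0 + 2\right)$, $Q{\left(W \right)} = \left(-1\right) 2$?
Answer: $369$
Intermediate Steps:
$Q{\left(W \right)} = -2$
$h{\left(j,c \right)} = -2 - j$
$f{\left(t \right)} = 9 + 18 t$ ($f{\left(t \right)} = -27 + 9 \left(2 + t\right) \left(0 + 2\right) = -27 + 9 \left(2 + t\right) 2 = -27 + 9 \left(4 + 2 t\right) = -27 + \left(36 + 18 t\right) = 9 + 18 t$)
$h{\left(7,-1 \right)} \left(f{\left(-4 \right)} + 22\right) = \left(-2 - 7\right) \left(\left(9 + 18 \left(-4\right)\right) + 22\right) = \left(-2 - 7\right) \left(\left(9 - 72\right) + 22\right) = - 9 \left(-63 + 22\right) = \left(-9\right) \left(-41\right) = 369$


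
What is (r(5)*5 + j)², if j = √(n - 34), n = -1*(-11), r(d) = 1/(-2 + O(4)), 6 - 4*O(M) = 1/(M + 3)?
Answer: 577/9 - 56*I*√23/3 ≈ 64.111 - 89.522*I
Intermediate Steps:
O(M) = 3/2 - 1/(4*(3 + M)) (O(M) = 3/2 - 1/(4*(M + 3)) = 3/2 - 1/(4*(3 + M)))
r(d) = -28/15 (r(d) = 1/(-2 + (17 + 6*4)/(4*(3 + 4))) = 1/(-2 + (¼)*(17 + 24)/7) = 1/(-2 + (¼)*(⅐)*41) = 1/(-2 + 41/28) = 1/(-15/28) = -28/15)
n = 11
j = I*√23 (j = √(11 - 34) = √(-23) = I*√23 ≈ 4.7958*I)
(r(5)*5 + j)² = (-28/15*5 + I*√23)² = (-28/3 + I*√23)²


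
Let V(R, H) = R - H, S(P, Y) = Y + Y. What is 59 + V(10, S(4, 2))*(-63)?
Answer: -319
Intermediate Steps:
S(P, Y) = 2*Y
59 + V(10, S(4, 2))*(-63) = 59 + (10 - 2*2)*(-63) = 59 + (10 - 1*4)*(-63) = 59 + (10 - 4)*(-63) = 59 + 6*(-63) = 59 - 378 = -319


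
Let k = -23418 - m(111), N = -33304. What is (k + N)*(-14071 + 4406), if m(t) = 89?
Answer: 549078315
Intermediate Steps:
k = -23507 (k = -23418 - 1*89 = -23418 - 89 = -23507)
(k + N)*(-14071 + 4406) = (-23507 - 33304)*(-14071 + 4406) = -56811*(-9665) = 549078315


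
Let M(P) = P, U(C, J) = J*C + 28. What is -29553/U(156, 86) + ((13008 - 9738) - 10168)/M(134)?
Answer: -48348407/900748 ≈ -53.676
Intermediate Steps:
U(C, J) = 28 + C*J (U(C, J) = C*J + 28 = 28 + C*J)
-29553/U(156, 86) + ((13008 - 9738) - 10168)/M(134) = -29553/(28 + 156*86) + ((13008 - 9738) - 10168)/134 = -29553/(28 + 13416) + (3270 - 10168)*(1/134) = -29553/13444 - 6898*1/134 = -29553*1/13444 - 3449/67 = -29553/13444 - 3449/67 = -48348407/900748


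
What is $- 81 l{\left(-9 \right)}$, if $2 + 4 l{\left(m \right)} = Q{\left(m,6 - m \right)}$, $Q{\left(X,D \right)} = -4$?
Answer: $\frac{243}{2} \approx 121.5$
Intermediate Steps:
$l{\left(m \right)} = - \frac{3}{2}$ ($l{\left(m \right)} = - \frac{1}{2} + \frac{1}{4} \left(-4\right) = - \frac{1}{2} - 1 = - \frac{3}{2}$)
$- 81 l{\left(-9 \right)} = \left(-81\right) \left(- \frac{3}{2}\right) = \frac{243}{2}$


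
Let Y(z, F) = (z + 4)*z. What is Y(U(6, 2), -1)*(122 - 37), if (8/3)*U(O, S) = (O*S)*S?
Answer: 9945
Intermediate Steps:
U(O, S) = 3*O*S**2/8 (U(O, S) = 3*((O*S)*S)/8 = 3*(O*S**2)/8 = 3*O*S**2/8)
Y(z, F) = z*(4 + z) (Y(z, F) = (4 + z)*z = z*(4 + z))
Y(U(6, 2), -1)*(122 - 37) = (((3/8)*6*2**2)*(4 + (3/8)*6*2**2))*(122 - 37) = (((3/8)*6*4)*(4 + (3/8)*6*4))*85 = (9*(4 + 9))*85 = (9*13)*85 = 117*85 = 9945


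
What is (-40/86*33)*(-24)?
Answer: 15840/43 ≈ 368.37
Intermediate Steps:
(-40/86*33)*(-24) = (-40*1/86*33)*(-24) = -20/43*33*(-24) = -660/43*(-24) = 15840/43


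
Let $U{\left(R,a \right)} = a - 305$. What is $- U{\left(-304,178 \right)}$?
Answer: $127$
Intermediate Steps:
$U{\left(R,a \right)} = -305 + a$
$- U{\left(-304,178 \right)} = - (-305 + 178) = \left(-1\right) \left(-127\right) = 127$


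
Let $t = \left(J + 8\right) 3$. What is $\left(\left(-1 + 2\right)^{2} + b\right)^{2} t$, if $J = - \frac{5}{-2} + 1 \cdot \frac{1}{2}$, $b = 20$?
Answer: $14553$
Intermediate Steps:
$J = 3$ ($J = \left(-5\right) \left(- \frac{1}{2}\right) + 1 \cdot \frac{1}{2} = \frac{5}{2} + \frac{1}{2} = 3$)
$t = 33$ ($t = \left(3 + 8\right) 3 = 11 \cdot 3 = 33$)
$\left(\left(-1 + 2\right)^{2} + b\right)^{2} t = \left(\left(-1 + 2\right)^{2} + 20\right)^{2} \cdot 33 = \left(1^{2} + 20\right)^{2} \cdot 33 = \left(1 + 20\right)^{2} \cdot 33 = 21^{2} \cdot 33 = 441 \cdot 33 = 14553$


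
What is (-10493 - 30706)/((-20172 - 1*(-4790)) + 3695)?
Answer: 1329/377 ≈ 3.5252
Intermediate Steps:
(-10493 - 30706)/((-20172 - 1*(-4790)) + 3695) = -41199/((-20172 + 4790) + 3695) = -41199/(-15382 + 3695) = -41199/(-11687) = -41199*(-1/11687) = 1329/377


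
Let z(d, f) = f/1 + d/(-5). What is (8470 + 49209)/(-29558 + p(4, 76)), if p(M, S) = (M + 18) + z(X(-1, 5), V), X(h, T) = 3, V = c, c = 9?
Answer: -288395/147638 ≈ -1.9534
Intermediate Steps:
V = 9
z(d, f) = f - d/5 (z(d, f) = f*1 + d*(-1/5) = f - d/5)
p(M, S) = 132/5 + M (p(M, S) = (M + 18) + (9 - 1/5*3) = (18 + M) + (9 - 3/5) = (18 + M) + 42/5 = 132/5 + M)
(8470 + 49209)/(-29558 + p(4, 76)) = (8470 + 49209)/(-29558 + (132/5 + 4)) = 57679/(-29558 + 152/5) = 57679/(-147638/5) = 57679*(-5/147638) = -288395/147638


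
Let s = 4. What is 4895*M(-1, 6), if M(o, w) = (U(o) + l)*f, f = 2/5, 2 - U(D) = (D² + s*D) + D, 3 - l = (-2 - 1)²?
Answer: 0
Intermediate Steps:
l = -6 (l = 3 - (-2 - 1)² = 3 - 1*(-3)² = 3 - 1*9 = 3 - 9 = -6)
U(D) = 2 - D² - 5*D (U(D) = 2 - ((D² + 4*D) + D) = 2 - (D² + 5*D) = 2 + (-D² - 5*D) = 2 - D² - 5*D)
f = ⅖ (f = 2*(⅕) = ⅖ ≈ 0.40000)
M(o, w) = -8/5 - 2*o - 2*o²/5 (M(o, w) = ((2 - o² - 5*o) - 6)*(⅖) = (-4 - o² - 5*o)*(⅖) = -8/5 - 2*o - 2*o²/5)
4895*M(-1, 6) = 4895*(-8/5 - 2*(-1) - ⅖*(-1)²) = 4895*(-8/5 + 2 - ⅖*1) = 4895*(-8/5 + 2 - ⅖) = 4895*0 = 0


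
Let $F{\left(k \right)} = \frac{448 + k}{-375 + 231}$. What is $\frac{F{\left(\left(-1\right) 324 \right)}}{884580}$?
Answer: $- \frac{31}{31844880} \approx -9.7347 \cdot 10^{-7}$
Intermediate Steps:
$F{\left(k \right)} = - \frac{28}{9} - \frac{k}{144}$ ($F{\left(k \right)} = \frac{448 + k}{-144} = \left(448 + k\right) \left(- \frac{1}{144}\right) = - \frac{28}{9} - \frac{k}{144}$)
$\frac{F{\left(\left(-1\right) 324 \right)}}{884580} = \frac{- \frac{28}{9} - \frac{\left(-1\right) 324}{144}}{884580} = \left(- \frac{28}{9} - - \frac{9}{4}\right) \frac{1}{884580} = \left(- \frac{28}{9} + \frac{9}{4}\right) \frac{1}{884580} = \left(- \frac{31}{36}\right) \frac{1}{884580} = - \frac{31}{31844880}$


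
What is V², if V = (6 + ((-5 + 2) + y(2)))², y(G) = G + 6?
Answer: 14641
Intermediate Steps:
y(G) = 6 + G
V = 121 (V = (6 + ((-5 + 2) + (6 + 2)))² = (6 + (-3 + 8))² = (6 + 5)² = 11² = 121)
V² = 121² = 14641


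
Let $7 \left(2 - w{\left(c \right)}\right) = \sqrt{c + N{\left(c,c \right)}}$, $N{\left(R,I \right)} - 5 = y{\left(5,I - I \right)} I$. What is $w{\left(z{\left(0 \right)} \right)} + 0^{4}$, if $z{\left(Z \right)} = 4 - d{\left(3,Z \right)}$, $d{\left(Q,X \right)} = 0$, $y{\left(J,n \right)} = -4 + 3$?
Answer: $2 - \frac{\sqrt{5}}{7} \approx 1.6806$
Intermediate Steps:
$y{\left(J,n \right)} = -1$
$N{\left(R,I \right)} = 5 - I$
$z{\left(Z \right)} = 4$ ($z{\left(Z \right)} = 4 - 0 = 4 + 0 = 4$)
$w{\left(c \right)} = 2 - \frac{\sqrt{5}}{7}$ ($w{\left(c \right)} = 2 - \frac{\sqrt{c - \left(-5 + c\right)}}{7} = 2 - \frac{\sqrt{5}}{7}$)
$w{\left(z{\left(0 \right)} \right)} + 0^{4} = \left(2 - \frac{\sqrt{5}}{7}\right) + 0^{4} = \left(2 - \frac{\sqrt{5}}{7}\right) + 0 = 2 - \frac{\sqrt{5}}{7}$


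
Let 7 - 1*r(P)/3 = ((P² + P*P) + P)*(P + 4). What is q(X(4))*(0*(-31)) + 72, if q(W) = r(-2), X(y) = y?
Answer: 72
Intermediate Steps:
r(P) = 21 - 3*(4 + P)*(P + 2*P²) (r(P) = 21 - 3*((P² + P*P) + P)*(P + 4) = 21 - 3*((P² + P²) + P)*(4 + P) = 21 - 3*(2*P² + P)*(4 + P) = 21 - 3*(P + 2*P²)*(4 + P) = 21 - 3*(4 + P)*(P + 2*P²))
q(W) = -15 (q(W) = 21 - 27*(-2)² - 12*(-2) - 6*(-2)³ = 21 - 27*4 + 24 - 6*(-8) = 21 - 108 + 24 + 48 = -15)
q(X(4))*(0*(-31)) + 72 = -0*(-31) + 72 = -15*0 + 72 = 0 + 72 = 72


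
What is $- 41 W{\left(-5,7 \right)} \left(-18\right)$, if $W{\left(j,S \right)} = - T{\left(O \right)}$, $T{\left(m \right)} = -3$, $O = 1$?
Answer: $2214$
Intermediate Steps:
$W{\left(j,S \right)} = 3$ ($W{\left(j,S \right)} = \left(-1\right) \left(-3\right) = 3$)
$- 41 W{\left(-5,7 \right)} \left(-18\right) = \left(-41\right) 3 \left(-18\right) = \left(-123\right) \left(-18\right) = 2214$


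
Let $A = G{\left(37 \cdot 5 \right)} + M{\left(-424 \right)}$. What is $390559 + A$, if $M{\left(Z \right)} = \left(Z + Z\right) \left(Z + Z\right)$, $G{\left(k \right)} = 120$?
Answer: $1109783$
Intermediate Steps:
$M{\left(Z \right)} = 4 Z^{2}$ ($M{\left(Z \right)} = 2 Z 2 Z = 4 Z^{2}$)
$A = 719224$ ($A = 120 + 4 \left(-424\right)^{2} = 120 + 4 \cdot 179776 = 120 + 719104 = 719224$)
$390559 + A = 390559 + 719224 = 1109783$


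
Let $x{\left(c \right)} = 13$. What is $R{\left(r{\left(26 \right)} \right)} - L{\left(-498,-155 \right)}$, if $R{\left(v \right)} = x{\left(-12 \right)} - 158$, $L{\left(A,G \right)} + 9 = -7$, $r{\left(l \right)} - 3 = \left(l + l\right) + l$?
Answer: $-129$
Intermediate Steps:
$r{\left(l \right)} = 3 + 3 l$ ($r{\left(l \right)} = 3 + \left(\left(l + l\right) + l\right) = 3 + \left(2 l + l\right) = 3 + 3 l$)
$L{\left(A,G \right)} = -16$ ($L{\left(A,G \right)} = -9 - 7 = -16$)
$R{\left(v \right)} = -145$ ($R{\left(v \right)} = 13 - 158 = -145$)
$R{\left(r{\left(26 \right)} \right)} - L{\left(-498,-155 \right)} = -145 - -16 = -145 + 16 = -129$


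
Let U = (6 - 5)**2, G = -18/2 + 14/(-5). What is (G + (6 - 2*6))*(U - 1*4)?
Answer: 267/5 ≈ 53.400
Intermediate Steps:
G = -59/5 (G = -18*1/2 + 14*(-1/5) = -9 - 14/5 = -59/5 ≈ -11.800)
U = 1 (U = 1**2 = 1)
(G + (6 - 2*6))*(U - 1*4) = (-59/5 + (6 - 2*6))*(1 - 1*4) = (-59/5 + (6 - 12))*(1 - 4) = (-59/5 - 6)*(-3) = -89/5*(-3) = 267/5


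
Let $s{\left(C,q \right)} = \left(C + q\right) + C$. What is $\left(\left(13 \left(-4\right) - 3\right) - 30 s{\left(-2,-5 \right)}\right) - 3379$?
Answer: $-3164$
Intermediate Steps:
$s{\left(C,q \right)} = q + 2 C$
$\left(\left(13 \left(-4\right) - 3\right) - 30 s{\left(-2,-5 \right)}\right) - 3379 = \left(\left(13 \left(-4\right) - 3\right) - 30 \left(-5 + 2 \left(-2\right)\right)\right) - 3379 = \left(\left(-52 - 3\right) - 30 \left(-5 - 4\right)\right) - 3379 = \left(-55 - -270\right) - 3379 = \left(-55 + 270\right) - 3379 = 215 - 3379 = -3164$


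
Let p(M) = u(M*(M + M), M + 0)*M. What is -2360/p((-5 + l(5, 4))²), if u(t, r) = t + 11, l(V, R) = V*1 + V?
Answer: -472/6305 ≈ -0.074861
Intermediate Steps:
l(V, R) = 2*V (l(V, R) = V + V = 2*V)
u(t, r) = 11 + t
p(M) = M*(11 + 2*M²) (p(M) = (11 + M*(M + M))*M = (11 + M*(2*M))*M = (11 + 2*M²)*M = M*(11 + 2*M²))
-2360/p((-5 + l(5, 4))²) = -2360*1/((-5 + 2*5)²*(11 + 2*((-5 + 2*5)²)²)) = -2360*1/((-5 + 10)²*(11 + 2*((-5 + 10)²)²)) = -2360*1/(25*(11 + 2*(5²)²)) = -2360*1/(25*(11 + 2*25²)) = -2360*1/(25*(11 + 2*625)) = -2360*1/(25*(11 + 1250)) = -2360/(25*1261) = -2360/31525 = -2360*1/31525 = -472/6305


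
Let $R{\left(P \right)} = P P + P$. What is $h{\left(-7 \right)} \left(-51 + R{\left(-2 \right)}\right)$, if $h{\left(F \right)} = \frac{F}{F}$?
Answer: $-49$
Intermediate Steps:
$R{\left(P \right)} = P + P^{2}$ ($R{\left(P \right)} = P^{2} + P = P + P^{2}$)
$h{\left(F \right)} = 1$
$h{\left(-7 \right)} \left(-51 + R{\left(-2 \right)}\right) = 1 \left(-51 - 2 \left(1 - 2\right)\right) = 1 \left(-51 - -2\right) = 1 \left(-51 + 2\right) = 1 \left(-49\right) = -49$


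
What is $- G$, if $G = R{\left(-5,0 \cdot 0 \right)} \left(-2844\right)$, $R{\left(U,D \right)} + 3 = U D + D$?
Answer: $-8532$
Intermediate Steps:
$R{\left(U,D \right)} = -3 + D + D U$ ($R{\left(U,D \right)} = -3 + \left(U D + D\right) = -3 + \left(D U + D\right) = -3 + \left(D + D U\right) = -3 + D + D U$)
$G = 8532$ ($G = \left(-3 + 0 \cdot 0 + 0 \cdot 0 \left(-5\right)\right) \left(-2844\right) = \left(-3 + 0 + 0 \left(-5\right)\right) \left(-2844\right) = \left(-3 + 0 + 0\right) \left(-2844\right) = \left(-3\right) \left(-2844\right) = 8532$)
$- G = \left(-1\right) 8532 = -8532$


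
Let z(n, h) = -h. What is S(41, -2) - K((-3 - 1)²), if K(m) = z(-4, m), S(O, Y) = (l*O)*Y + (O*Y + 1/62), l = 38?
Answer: -197283/62 ≈ -3182.0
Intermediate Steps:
S(O, Y) = 1/62 + 39*O*Y (S(O, Y) = (38*O)*Y + (O*Y + 1/62) = 38*O*Y + (O*Y + 1/62) = 38*O*Y + (1/62 + O*Y) = 1/62 + 39*O*Y)
K(m) = -m
S(41, -2) - K((-3 - 1)²) = (1/62 + 39*41*(-2)) - (-1)*(-3 - 1)² = (1/62 - 3198) - (-1)*(-4)² = -198275/62 - (-1)*16 = -198275/62 - 1*(-16) = -198275/62 + 16 = -197283/62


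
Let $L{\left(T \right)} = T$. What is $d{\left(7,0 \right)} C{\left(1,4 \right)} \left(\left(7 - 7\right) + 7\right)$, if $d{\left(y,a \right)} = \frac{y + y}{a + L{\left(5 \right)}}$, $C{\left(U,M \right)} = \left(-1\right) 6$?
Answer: $- \frac{588}{5} \approx -117.6$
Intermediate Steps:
$C{\left(U,M \right)} = -6$
$d{\left(y,a \right)} = \frac{2 y}{5 + a}$ ($d{\left(y,a \right)} = \frac{y + y}{a + 5} = \frac{2 y}{5 + a}$)
$d{\left(7,0 \right)} C{\left(1,4 \right)} \left(\left(7 - 7\right) + 7\right) = 2 \cdot 7 \frac{1}{5 + 0} \left(-6\right) \left(\left(7 - 7\right) + 7\right) = 2 \cdot 7 \cdot \frac{1}{5} \left(-6\right) \left(0 + 7\right) = 2 \cdot 7 \cdot \frac{1}{5} \left(-6\right) 7 = \frac{14}{5} \left(-6\right) 7 = \left(- \frac{84}{5}\right) 7 = - \frac{588}{5}$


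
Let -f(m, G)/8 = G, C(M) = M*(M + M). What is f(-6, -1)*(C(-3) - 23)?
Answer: -40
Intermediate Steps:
C(M) = 2*M² (C(M) = M*(2*M) = 2*M²)
f(m, G) = -8*G
f(-6, -1)*(C(-3) - 23) = (-8*(-1))*(2*(-3)² - 23) = 8*(2*9 - 23) = 8*(18 - 23) = 8*(-5) = -40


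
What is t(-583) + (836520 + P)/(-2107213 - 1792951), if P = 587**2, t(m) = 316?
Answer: 1231270735/3900164 ≈ 315.70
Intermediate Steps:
P = 344569
t(-583) + (836520 + P)/(-2107213 - 1792951) = 316 + (836520 + 344569)/(-2107213 - 1792951) = 316 + 1181089/(-3900164) = 316 + 1181089*(-1/3900164) = 316 - 1181089/3900164 = 1231270735/3900164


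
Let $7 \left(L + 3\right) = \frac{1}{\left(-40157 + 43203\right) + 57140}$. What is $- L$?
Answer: $\frac{1263905}{421302} \approx 3.0$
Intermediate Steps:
$L = - \frac{1263905}{421302}$ ($L = -3 + \frac{1}{7 \left(\left(-40157 + 43203\right) + 57140\right)} = -3 + \frac{1}{7 \left(3046 + 57140\right)} = -3 + \frac{1}{7 \cdot 60186} = -3 + \frac{1}{7} \cdot \frac{1}{60186} = -3 + \frac{1}{421302} = - \frac{1263905}{421302} \approx -3.0$)
$- L = \left(-1\right) \left(- \frac{1263905}{421302}\right) = \frac{1263905}{421302}$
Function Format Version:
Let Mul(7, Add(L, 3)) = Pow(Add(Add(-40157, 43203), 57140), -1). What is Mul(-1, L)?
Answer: Rational(1263905, 421302) ≈ 3.0000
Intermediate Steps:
L = Rational(-1263905, 421302) (L = Add(-3, Mul(Rational(1, 7), Pow(Add(Add(-40157, 43203), 57140), -1))) = Add(-3, Mul(Rational(1, 7), Pow(Add(3046, 57140), -1))) = Add(-3, Mul(Rational(1, 7), Pow(60186, -1))) = Add(-3, Mul(Rational(1, 7), Rational(1, 60186))) = Add(-3, Rational(1, 421302)) = Rational(-1263905, 421302) ≈ -3.0000)
Mul(-1, L) = Mul(-1, Rational(-1263905, 421302)) = Rational(1263905, 421302)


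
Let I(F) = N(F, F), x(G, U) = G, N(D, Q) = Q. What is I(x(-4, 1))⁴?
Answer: 256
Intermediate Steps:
I(F) = F
I(x(-4, 1))⁴ = (-4)⁴ = 256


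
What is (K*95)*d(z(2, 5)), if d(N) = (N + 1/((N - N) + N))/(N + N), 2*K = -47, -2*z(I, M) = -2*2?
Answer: -22325/16 ≈ -1395.3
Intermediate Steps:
z(I, M) = 2 (z(I, M) = -(-1)*2 = -1/2*(-4) = 2)
K = -47/2 (K = (1/2)*(-47) = -47/2 ≈ -23.500)
d(N) = (N + 1/N)/(2*N) (d(N) = (N + 1/(0 + N))/((2*N)) = (N + 1/N)*(1/(2*N)) = (N + 1/N)/(2*N))
(K*95)*d(z(2, 5)) = (-47/2*95)*((1/2)*(1 + 2**2)/2**2) = -4465*(1 + 4)/(4*4) = -4465*5/(4*4) = -4465/2*5/8 = -22325/16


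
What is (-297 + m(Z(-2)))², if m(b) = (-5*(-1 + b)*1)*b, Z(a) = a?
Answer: 106929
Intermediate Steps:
m(b) = b*(5 - 5*b) (m(b) = ((5 - 5*b)*1)*b = (5 - 5*b)*b = b*(5 - 5*b))
(-297 + m(Z(-2)))² = (-297 + 5*(-2)*(1 - 1*(-2)))² = (-297 + 5*(-2)*(1 + 2))² = (-297 + 5*(-2)*3)² = (-297 - 30)² = (-327)² = 106929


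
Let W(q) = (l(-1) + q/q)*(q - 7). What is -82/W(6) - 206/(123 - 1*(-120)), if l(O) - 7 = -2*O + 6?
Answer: 8315/1944 ≈ 4.2773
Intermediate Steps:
l(O) = 13 - 2*O (l(O) = 7 + (-2*O + 6) = 7 + (6 - 2*O) = 13 - 2*O)
W(q) = -112 + 16*q (W(q) = ((13 - 2*(-1)) + q/q)*(q - 7) = ((13 + 2) + 1)*(-7 + q) = (15 + 1)*(-7 + q) = 16*(-7 + q) = -112 + 16*q)
-82/W(6) - 206/(123 - 1*(-120)) = -82/(-112 + 16*6) - 206/(123 - 1*(-120)) = -82/(-112 + 96) - 206/(123 + 120) = -82/(-16) - 206/243 = -82*(-1/16) - 206*1/243 = 41/8 - 206/243 = 8315/1944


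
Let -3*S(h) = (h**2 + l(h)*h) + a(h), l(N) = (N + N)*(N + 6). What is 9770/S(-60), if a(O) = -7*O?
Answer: 977/12826 ≈ 0.076173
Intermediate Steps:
l(N) = 2*N*(6 + N) (l(N) = (2*N)*(6 + N) = 2*N*(6 + N))
S(h) = -h**2/3 + 7*h/3 - 2*h**2*(6 + h)/3 (S(h) = -((h**2 + (2*h*(6 + h))*h) - 7*h)/3 = -((h**2 + 2*h**2*(6 + h)) - 7*h)/3 = -(h**2 - 7*h + 2*h**2*(6 + h))/3 = -h**2/3 + 7*h/3 - 2*h**2*(6 + h)/3)
9770/S(-60) = 9770/(((1/3)*(-60)*(7 - 13*(-60) - 2*(-60)**2))) = 9770/(((1/3)*(-60)*(7 + 780 - 2*3600))) = 9770/(((1/3)*(-60)*(7 + 780 - 7200))) = 9770/(((1/3)*(-60)*(-6413))) = 9770/128260 = 9770*(1/128260) = 977/12826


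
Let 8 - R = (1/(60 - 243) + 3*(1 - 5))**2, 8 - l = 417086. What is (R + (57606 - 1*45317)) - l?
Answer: 14374512566/33489 ≈ 4.2923e+5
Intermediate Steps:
l = -417078 (l = 8 - 1*417086 = 8 - 417086 = -417078)
R = -4558897/33489 (R = 8 - (1/(60 - 243) + 3*(1 - 5))**2 = 8 - (1/(-183) + 3*(-4))**2 = 8 - (-1/183 - 12)**2 = 8 - (-2197/183)**2 = 8 - 1*4826809/33489 = 8 - 4826809/33489 = -4558897/33489 ≈ -136.13)
(R + (57606 - 1*45317)) - l = (-4558897/33489 + (57606 - 1*45317)) - 1*(-417078) = (-4558897/33489 + (57606 - 45317)) + 417078 = (-4558897/33489 + 12289) + 417078 = 406987424/33489 + 417078 = 14374512566/33489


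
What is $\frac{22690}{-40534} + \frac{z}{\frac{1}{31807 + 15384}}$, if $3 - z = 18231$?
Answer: $- \frac{17433623716661}{20267} \approx -8.602 \cdot 10^{8}$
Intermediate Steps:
$z = -18228$ ($z = 3 - 18231 = -18228$)
$\frac{22690}{-40534} + \frac{z}{\frac{1}{31807 + 15384}} = \frac{22690}{-40534} - \frac{18228}{\frac{1}{31807 + 15384}} = 22690 \left(- \frac{1}{40534}\right) - \frac{18228}{\frac{1}{47191}} = - \frac{11345}{20267} - 18228 \frac{1}{\frac{1}{47191}} = - \frac{11345}{20267} - 860197548 = - \frac{17433623716661}{20267}$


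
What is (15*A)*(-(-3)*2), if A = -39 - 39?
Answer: -7020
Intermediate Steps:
A = -78
(15*A)*(-(-3)*2) = (15*(-78))*(-(-3)*2) = -(-3510)*(-2) = -1170*6 = -7020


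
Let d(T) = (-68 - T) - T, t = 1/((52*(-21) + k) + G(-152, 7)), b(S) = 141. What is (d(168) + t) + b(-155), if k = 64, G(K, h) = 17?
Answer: -265894/1011 ≈ -263.00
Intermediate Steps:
t = -1/1011 (t = 1/((52*(-21) + 64) + 17) = 1/((-1092 + 64) + 17) = 1/(-1028 + 17) = 1/(-1011) = -1/1011 ≈ -0.00098912)
d(T) = -68 - 2*T
(d(168) + t) + b(-155) = ((-68 - 2*168) - 1/1011) + 141 = ((-68 - 336) - 1/1011) + 141 = (-404 - 1/1011) + 141 = -408445/1011 + 141 = -265894/1011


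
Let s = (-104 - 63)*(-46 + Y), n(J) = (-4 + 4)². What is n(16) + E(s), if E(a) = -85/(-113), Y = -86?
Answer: 85/113 ≈ 0.75221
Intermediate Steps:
n(J) = 0 (n(J) = 0² = 0)
s = 22044 (s = (-104 - 63)*(-46 - 86) = -167*(-132) = 22044)
E(a) = 85/113 (E(a) = -85*(-1/113) = 85/113)
n(16) + E(s) = 0 + 85/113 = 85/113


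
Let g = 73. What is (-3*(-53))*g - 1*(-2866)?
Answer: 14473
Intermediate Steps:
(-3*(-53))*g - 1*(-2866) = -3*(-53)*73 - 1*(-2866) = 159*73 + 2866 = 11607 + 2866 = 14473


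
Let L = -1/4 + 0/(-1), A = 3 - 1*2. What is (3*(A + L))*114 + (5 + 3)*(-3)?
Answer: 465/2 ≈ 232.50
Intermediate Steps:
A = 1 (A = 3 - 2 = 1)
L = -1/4 (L = -1*1/4 + 0*(-1) = -1/4 + 0 = -1/4 ≈ -0.25000)
(3*(A + L))*114 + (5 + 3)*(-3) = (3*(1 - 1/4))*114 + (5 + 3)*(-3) = (3*(3/4))*114 + 8*(-3) = (9/4)*114 - 24 = 513/2 - 24 = 465/2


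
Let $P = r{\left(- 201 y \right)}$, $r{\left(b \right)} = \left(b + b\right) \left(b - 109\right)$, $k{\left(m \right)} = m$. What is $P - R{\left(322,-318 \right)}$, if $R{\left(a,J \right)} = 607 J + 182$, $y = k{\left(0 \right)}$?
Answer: $192844$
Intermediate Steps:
$y = 0$
$R{\left(a,J \right)} = 182 + 607 J$
$r{\left(b \right)} = 2 b \left(-109 + b\right)$
$P = 0$ ($P = 2 \left(\left(-201\right) 0\right) \left(-109 - 0\right) = 2 \cdot 0 \left(-109 + 0\right) = 2 \cdot 0 \left(-109\right) = 0$)
$P - R{\left(322,-318 \right)} = 0 - \left(182 + 607 \left(-318\right)\right) = 0 - \left(182 - 193026\right) = 0 - -192844 = 0 + 192844 = 192844$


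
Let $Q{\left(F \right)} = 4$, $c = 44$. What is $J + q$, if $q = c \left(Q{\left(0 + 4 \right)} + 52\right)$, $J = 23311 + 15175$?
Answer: $40950$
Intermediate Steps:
$J = 38486$
$q = 2464$ ($q = 44 \left(4 + 52\right) = 44 \cdot 56 = 2464$)
$J + q = 38486 + 2464 = 40950$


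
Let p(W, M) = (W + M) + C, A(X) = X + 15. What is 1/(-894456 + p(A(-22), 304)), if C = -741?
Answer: -1/894900 ≈ -1.1174e-6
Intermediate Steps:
A(X) = 15 + X
p(W, M) = -741 + M + W (p(W, M) = (W + M) - 741 = (M + W) - 741 = -741 + M + W)
1/(-894456 + p(A(-22), 304)) = 1/(-894456 + (-741 + 304 + (15 - 22))) = 1/(-894456 + (-741 + 304 - 7)) = 1/(-894456 - 444) = 1/(-894900) = -1/894900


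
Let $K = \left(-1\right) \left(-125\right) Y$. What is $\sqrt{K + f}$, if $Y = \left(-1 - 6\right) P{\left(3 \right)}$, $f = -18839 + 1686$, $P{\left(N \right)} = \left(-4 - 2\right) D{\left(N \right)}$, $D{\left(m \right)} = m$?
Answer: $i \sqrt{1403} \approx 37.457 i$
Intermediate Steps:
$P{\left(N \right)} = - 6 N$ ($P{\left(N \right)} = \left(-4 - 2\right) N = - 6 N$)
$f = -17153$
$Y = 126$ ($Y = \left(-1 - 6\right) \left(\left(-6\right) 3\right) = \left(-7\right) \left(-18\right) = 126$)
$K = 15750$ ($K = \left(-1\right) \left(-125\right) 126 = 125 \cdot 126 = 15750$)
$\sqrt{K + f} = \sqrt{15750 - 17153} = \sqrt{-1403} = i \sqrt{1403}$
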